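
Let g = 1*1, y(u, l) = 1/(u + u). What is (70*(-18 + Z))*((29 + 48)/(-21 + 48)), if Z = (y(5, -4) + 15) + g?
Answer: -10241/27 ≈ -379.30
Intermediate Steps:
y(u, l) = 1/(2*u)
g = 1
Z = 161/10 (Z = ((½)/5 + 15) + 1 = ((½)*(⅕) + 15) + 1 = (⅒ + 15) + 1 = 151/10 + 1 = 161/10 ≈ 16.100)
(70*(-18 + Z))*((29 + 48)/(-21 + 48)) = (70*(-18 + 161/10))*((29 + 48)/(-21 + 48)) = (70*(-19/10))*(77/27) = -10241/27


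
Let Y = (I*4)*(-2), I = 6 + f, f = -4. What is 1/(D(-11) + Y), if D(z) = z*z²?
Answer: -1/1347 ≈ -0.00074239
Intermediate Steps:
D(z) = z³
I = 2 (I = 6 - 4 = 2)
Y = -16 (Y = (2*4)*(-2) = 8*(-2) = -16)
1/(D(-11) + Y) = 1/((-11)³ - 16) = 1/(-1331 - 16) = 1/(-1347) = -1/1347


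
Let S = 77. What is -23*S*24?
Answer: -42504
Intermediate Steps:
-23*S*24 = -1771*24 = -23*1848 = -42504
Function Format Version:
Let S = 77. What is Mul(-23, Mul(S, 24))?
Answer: -42504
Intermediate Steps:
Mul(-23, Mul(S, 24)) = Mul(-23, Mul(77, 24)) = Mul(-23, 1848) = -42504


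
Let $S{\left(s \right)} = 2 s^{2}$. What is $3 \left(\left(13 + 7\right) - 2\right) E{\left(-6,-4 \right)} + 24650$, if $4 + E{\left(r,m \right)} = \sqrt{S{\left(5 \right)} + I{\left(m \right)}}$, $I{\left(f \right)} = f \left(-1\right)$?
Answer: $24434 + 162 \sqrt{6} \approx 24831.0$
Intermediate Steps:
$I{\left(f \right)} = - f$
$E{\left(r,m \right)} = -4 + \sqrt{50 - m}$ ($E{\left(r,m \right)} = -4 + \sqrt{2 \cdot 5^{2} - m} = -4 + \sqrt{2 \cdot 25 - m} = -4 + \sqrt{50 - m}$)
$3 \left(\left(13 + 7\right) - 2\right) E{\left(-6,-4 \right)} + 24650 = 3 \left(\left(13 + 7\right) - 2\right) \left(-4 + \sqrt{50 - -4}\right) + 24650 = 3 \left(20 - 2\right) \left(-4 + \sqrt{50 + 4}\right) + 24650 = 3 \cdot 18 \left(-4 + \sqrt{54}\right) + 24650 = 54 \left(-4 + 3 \sqrt{6}\right) + 24650 = \left(-216 + 162 \sqrt{6}\right) + 24650 = 24434 + 162 \sqrt{6}$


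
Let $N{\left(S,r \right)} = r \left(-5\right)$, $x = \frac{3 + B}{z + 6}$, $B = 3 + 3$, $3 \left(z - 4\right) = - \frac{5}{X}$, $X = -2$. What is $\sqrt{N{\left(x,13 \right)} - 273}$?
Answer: $13 i \sqrt{2} \approx 18.385 i$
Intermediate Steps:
$z = \frac{29}{6}$ ($z = 4 + \frac{\left(-5\right) \frac{1}{-2}}{3} = 4 + \frac{\left(-5\right) \left(- \frac{1}{2}\right)}{3} = 4 + \frac{1}{3} \cdot \frac{5}{2} = 4 + \frac{5}{6} = \frac{29}{6} \approx 4.8333$)
$B = 6$
$x = \frac{54}{65}$ ($x = \frac{3 + 6}{\frac{29}{6} + 6} = \frac{9}{\frac{65}{6}} = 9 \cdot \frac{6}{65} = \frac{54}{65} \approx 0.83077$)
$N{\left(S,r \right)} = - 5 r$
$\sqrt{N{\left(x,13 \right)} - 273} = \sqrt{\left(-5\right) 13 - 273} = \sqrt{-65 - 273} = \sqrt{-338} = 13 i \sqrt{2}$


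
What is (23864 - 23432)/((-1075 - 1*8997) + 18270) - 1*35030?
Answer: -143587754/4099 ≈ -35030.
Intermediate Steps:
(23864 - 23432)/((-1075 - 1*8997) + 18270) - 1*35030 = 432/((-1075 - 8997) + 18270) - 35030 = 432/(-10072 + 18270) - 35030 = 432/8198 - 35030 = 432*(1/8198) - 35030 = 216/4099 - 35030 = -143587754/4099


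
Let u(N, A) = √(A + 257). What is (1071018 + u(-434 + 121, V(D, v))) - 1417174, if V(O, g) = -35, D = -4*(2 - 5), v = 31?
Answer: -346156 + √222 ≈ -3.4614e+5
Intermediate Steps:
D = 12 (D = -4*(-3) = 12)
u(N, A) = √(257 + A)
(1071018 + u(-434 + 121, V(D, v))) - 1417174 = (1071018 + √(257 - 35)) - 1417174 = (1071018 + √222) - 1417174 = -346156 + √222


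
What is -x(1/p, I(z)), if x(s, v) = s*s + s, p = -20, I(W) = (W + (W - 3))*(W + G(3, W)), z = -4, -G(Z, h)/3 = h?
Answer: 19/400 ≈ 0.047500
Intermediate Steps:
G(Z, h) = -3*h
I(W) = -2*W*(-3 + 2*W) (I(W) = (W + (W - 3))*(W - 3*W) = (W + (-3 + W))*(-2*W) = (-3 + 2*W)*(-2*W) = -2*W*(-3 + 2*W))
x(s, v) = s + s² (x(s, v) = s² + s = s + s²)
-x(1/p, I(z)) = -(1 + 1/(-20))/(-20) = -(-1)*(1 - 1/20)/20 = -(-1)*19/(20*20) = -1*(-19/400) = 19/400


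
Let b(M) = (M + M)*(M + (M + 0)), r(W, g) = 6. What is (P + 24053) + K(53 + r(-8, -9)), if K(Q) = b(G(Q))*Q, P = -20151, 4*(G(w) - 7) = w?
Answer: 462179/4 ≈ 1.1554e+5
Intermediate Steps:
G(w) = 7 + w/4
b(M) = 4*M**2 (b(M) = (2*M)*(M + M) = (2*M)*(2*M) = 4*M**2)
K(Q) = 4*Q*(7 + Q/4)**2 (K(Q) = (4*(7 + Q/4)**2)*Q = 4*Q*(7 + Q/4)**2)
(P + 24053) + K(53 + r(-8, -9)) = (-20151 + 24053) + (53 + 6)*(28 + (53 + 6))**2/4 = 3902 + (1/4)*59*(28 + 59)**2 = 3902 + (1/4)*59*87**2 = 3902 + (1/4)*59*7569 = 3902 + 446571/4 = 462179/4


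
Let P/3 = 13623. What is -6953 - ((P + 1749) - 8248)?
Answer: -41323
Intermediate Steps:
P = 40869 (P = 3*13623 = 40869)
-6953 - ((P + 1749) - 8248) = -6953 - ((40869 + 1749) - 8248) = -6953 - (42618 - 8248) = -6953 - 1*34370 = -6953 - 34370 = -41323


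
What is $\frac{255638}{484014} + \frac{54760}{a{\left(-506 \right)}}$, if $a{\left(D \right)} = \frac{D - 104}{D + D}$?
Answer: $\frac{1341140892943}{14762427} \approx 90848.0$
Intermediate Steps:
$a{\left(D \right)} = \frac{-104 + D}{2 D}$
$\frac{255638}{484014} + \frac{54760}{a{\left(-506 \right)}} = \frac{255638}{484014} + \frac{54760}{\frac{1}{2} \frac{1}{-506} \left(-104 - 506\right)} = 255638 \cdot \frac{1}{484014} + \frac{54760}{\frac{1}{2} \left(- \frac{1}{506}\right) \left(-610\right)} = \frac{127819}{242007} + \frac{54760}{\frac{305}{506}} = \frac{127819}{242007} + 54760 \cdot \frac{506}{305} = \frac{127819}{242007} + \frac{5541712}{61} = \frac{1341140892943}{14762427}$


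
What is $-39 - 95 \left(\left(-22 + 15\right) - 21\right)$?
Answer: $2621$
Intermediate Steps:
$-39 - 95 \left(\left(-22 + 15\right) - 21\right) = -39 - 95 \left(-7 - 21\right) = -39 - -2660 = -39 + 2660 = 2621$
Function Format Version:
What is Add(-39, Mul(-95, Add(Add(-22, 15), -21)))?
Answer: 2621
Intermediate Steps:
Add(-39, Mul(-95, Add(Add(-22, 15), -21))) = Add(-39, Mul(-95, Add(-7, -21))) = Add(-39, Mul(-95, -28)) = Add(-39, 2660) = 2621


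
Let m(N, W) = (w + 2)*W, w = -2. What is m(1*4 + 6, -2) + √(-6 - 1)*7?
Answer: 7*I*√7 ≈ 18.52*I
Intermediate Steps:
m(N, W) = 0 (m(N, W) = (-2 + 2)*W = 0*W = 0)
m(1*4 + 6, -2) + √(-6 - 1)*7 = 0 + √(-6 - 1)*7 = 0 + √(-7)*7 = 0 + (I*√7)*7 = 0 + 7*I*√7 = 7*I*√7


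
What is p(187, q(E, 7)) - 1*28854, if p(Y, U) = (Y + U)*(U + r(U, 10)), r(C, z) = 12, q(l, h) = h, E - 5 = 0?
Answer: -25168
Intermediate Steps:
E = 5 (E = 5 + 0 = 5)
p(Y, U) = (12 + U)*(U + Y) (p(Y, U) = (Y + U)*(U + 12) = (U + Y)*(12 + U) = (12 + U)*(U + Y))
p(187, q(E, 7)) - 1*28854 = (7² + 12*7 + 12*187 + 7*187) - 1*28854 = (49 + 84 + 2244 + 1309) - 28854 = 3686 - 28854 = -25168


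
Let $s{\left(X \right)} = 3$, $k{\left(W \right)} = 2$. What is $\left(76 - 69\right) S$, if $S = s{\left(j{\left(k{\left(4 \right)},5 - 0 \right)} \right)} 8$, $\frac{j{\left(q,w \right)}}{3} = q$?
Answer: $168$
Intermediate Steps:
$j{\left(q,w \right)} = 3 q$
$S = 24$ ($S = 3 \cdot 8 = 24$)
$\left(76 - 69\right) S = \left(76 - 69\right) 24 = 7 \cdot 24 = 168$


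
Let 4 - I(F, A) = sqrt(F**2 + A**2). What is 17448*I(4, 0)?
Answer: 0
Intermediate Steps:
I(F, A) = 4 - sqrt(A**2 + F**2) (I(F, A) = 4 - sqrt(F**2 + A**2) = 4 - sqrt(A**2 + F**2))
17448*I(4, 0) = 17448*(4 - sqrt(0**2 + 4**2)) = 17448*(4 - sqrt(0 + 16)) = 17448*(4 - sqrt(16)) = 17448*(4 - 1*4) = 17448*(4 - 4) = 17448*0 = 0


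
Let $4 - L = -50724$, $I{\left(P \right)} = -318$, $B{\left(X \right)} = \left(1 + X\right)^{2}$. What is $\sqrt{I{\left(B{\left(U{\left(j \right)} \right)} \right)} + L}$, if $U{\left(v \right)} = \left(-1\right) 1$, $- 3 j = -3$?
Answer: $71 \sqrt{10} \approx 224.52$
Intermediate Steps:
$j = 1$ ($j = \left(- \frac{1}{3}\right) \left(-3\right) = 1$)
$U{\left(v \right)} = -1$
$L = 50728$ ($L = 4 - -50724 = 4 + 50724 = 50728$)
$\sqrt{I{\left(B{\left(U{\left(j \right)} \right)} \right)} + L} = \sqrt{-318 + 50728} = \sqrt{50410} = 71 \sqrt{10}$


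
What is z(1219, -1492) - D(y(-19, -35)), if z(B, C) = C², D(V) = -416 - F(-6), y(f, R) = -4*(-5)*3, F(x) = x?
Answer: 2226474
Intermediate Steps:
y(f, R) = 60 (y(f, R) = 20*3 = 60)
D(V) = -410 (D(V) = -416 - 1*(-6) = -416 + 6 = -410)
z(1219, -1492) - D(y(-19, -35)) = (-1492)² - 1*(-410) = 2226064 + 410 = 2226474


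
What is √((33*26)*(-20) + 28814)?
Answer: √11654 ≈ 107.95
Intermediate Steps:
√((33*26)*(-20) + 28814) = √(858*(-20) + 28814) = √(-17160 + 28814) = √11654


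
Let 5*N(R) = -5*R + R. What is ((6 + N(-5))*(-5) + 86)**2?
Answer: 1296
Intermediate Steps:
N(R) = -4*R/5 (N(R) = (-5*R + R)/5 = (-4*R)/5 = -4*R/5)
((6 + N(-5))*(-5) + 86)**2 = ((6 - 4/5*(-5))*(-5) + 86)**2 = ((6 + 4)*(-5) + 86)**2 = (10*(-5) + 86)**2 = (-50 + 86)**2 = 36**2 = 1296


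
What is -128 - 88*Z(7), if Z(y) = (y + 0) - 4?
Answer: -392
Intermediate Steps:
Z(y) = -4 + y (Z(y) = y - 4 = -4 + y)
-128 - 88*Z(7) = -128 - 88*(-4 + 7) = -128 - 88*3 = -128 - 264 = -392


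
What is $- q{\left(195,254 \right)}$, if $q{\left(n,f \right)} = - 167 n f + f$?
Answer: $8271256$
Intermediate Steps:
$q{\left(n,f \right)} = f - 167 f n$ ($q{\left(n,f \right)} = - 167 f n + f = f - 167 f n$)
$- q{\left(195,254 \right)} = - 254 \left(1 - 32565\right) = - 254 \left(-32564\right) = \left(-1\right) \left(-8271256\right) = 8271256$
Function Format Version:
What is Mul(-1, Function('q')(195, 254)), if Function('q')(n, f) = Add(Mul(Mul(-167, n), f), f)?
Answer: 8271256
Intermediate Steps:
Function('q')(n, f) = Add(f, Mul(-167, f, n)) (Function('q')(n, f) = Add(Mul(-167, f, n), f) = Add(f, Mul(-167, f, n)))
Mul(-1, Function('q')(195, 254)) = Mul(-1, Mul(254, Add(1, Mul(-167, 195)))) = Mul(-1, Mul(254, Add(1, -32565))) = Mul(-1, Mul(254, -32564)) = Mul(-1, -8271256) = 8271256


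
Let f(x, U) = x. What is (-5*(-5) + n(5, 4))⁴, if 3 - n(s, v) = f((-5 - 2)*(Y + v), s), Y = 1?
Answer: 15752961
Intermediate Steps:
n(s, v) = 10 + 7*v (n(s, v) = 3 - (-5 - 2)*(1 + v) = 3 - (-7)*(1 + v) = 3 - (-7 - 7*v) = 3 + (7 + 7*v) = 10 + 7*v)
(-5*(-5) + n(5, 4))⁴ = (-5*(-5) + (10 + 7*4))⁴ = (25 + (10 + 28))⁴ = (25 + 38)⁴ = 63⁴ = 15752961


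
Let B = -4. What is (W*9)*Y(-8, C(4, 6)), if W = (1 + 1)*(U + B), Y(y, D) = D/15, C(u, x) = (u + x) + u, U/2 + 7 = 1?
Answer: -1344/5 ≈ -268.80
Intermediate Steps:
U = -12 (U = -14 + 2*1 = -14 + 2 = -12)
C(u, x) = x + 2*u
Y(y, D) = D/15 (Y(y, D) = D*(1/15) = D/15)
W = -32 (W = (1 + 1)*(-12 - 4) = 2*(-16) = -32)
(W*9)*Y(-8, C(4, 6)) = (-32*9)*((6 + 2*4)/15) = -96*(6 + 8)/5 = -96*14/5 = -288*14/15 = -1344/5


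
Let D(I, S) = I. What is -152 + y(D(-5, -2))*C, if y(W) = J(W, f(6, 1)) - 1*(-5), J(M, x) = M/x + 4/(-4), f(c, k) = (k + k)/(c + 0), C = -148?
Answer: 1476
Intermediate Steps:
f(c, k) = 2*k/c (f(c, k) = (2*k)/c = 2*k/c)
J(M, x) = -1 + M/x (J(M, x) = M/x + 4*(-¼) = M/x - 1 = -1 + M/x)
y(W) = 4 + 3*W (y(W) = (W - 2/6)/((2*1/6)) - 1*(-5) = (W - 2/6)/((2*1*(⅙))) + 5 = (W - 1*⅓)/(⅓) + 5 = 3*(W - ⅓) + 5 = 3*(-⅓ + W) + 5 = (-1 + 3*W) + 5 = 4 + 3*W)
-152 + y(D(-5, -2))*C = -152 + (4 + 3*(-5))*(-148) = -152 + (4 - 15)*(-148) = -152 - 11*(-148) = -152 + 1628 = 1476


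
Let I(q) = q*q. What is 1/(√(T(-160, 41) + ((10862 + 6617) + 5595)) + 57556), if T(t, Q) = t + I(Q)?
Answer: 57556/3312668541 - √24595/3312668541 ≈ 1.7327e-5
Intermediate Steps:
I(q) = q²
T(t, Q) = t + Q²
1/(√(T(-160, 41) + ((10862 + 6617) + 5595)) + 57556) = 1/(√((-160 + 41²) + ((10862 + 6617) + 5595)) + 57556) = 1/(√((-160 + 1681) + (17479 + 5595)) + 57556) = 1/(√(1521 + 23074) + 57556) = 1/(√24595 + 57556) = 1/(57556 + √24595)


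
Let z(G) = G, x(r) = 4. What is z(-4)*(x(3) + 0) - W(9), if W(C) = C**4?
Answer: -6577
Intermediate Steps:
z(-4)*(x(3) + 0) - W(9) = -4*(4 + 0) - 1*9**4 = -4*4 - 1*6561 = -16 - 6561 = -6577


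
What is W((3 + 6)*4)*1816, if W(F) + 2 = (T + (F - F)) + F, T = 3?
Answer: 67192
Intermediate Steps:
W(F) = 1 + F (W(F) = -2 + ((3 + (F - F)) + F) = -2 + ((3 + 0) + F) = -2 + (3 + F) = 1 + F)
W((3 + 6)*4)*1816 = (1 + (3 + 6)*4)*1816 = (1 + 9*4)*1816 = (1 + 36)*1816 = 37*1816 = 67192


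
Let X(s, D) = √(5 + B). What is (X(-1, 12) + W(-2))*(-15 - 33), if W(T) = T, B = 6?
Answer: 96 - 48*√11 ≈ -63.198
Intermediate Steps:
X(s, D) = √11 (X(s, D) = √(5 + 6) = √11)
(X(-1, 12) + W(-2))*(-15 - 33) = (√11 - 2)*(-15 - 33) = (-2 + √11)*(-48) = 96 - 48*√11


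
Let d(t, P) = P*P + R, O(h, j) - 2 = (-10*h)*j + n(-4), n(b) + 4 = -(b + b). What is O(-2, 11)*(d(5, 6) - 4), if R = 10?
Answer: 9492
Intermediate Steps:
n(b) = -4 - 2*b (n(b) = -4 - (b + b) = -4 - 2*b)
O(h, j) = 6 - 10*h*j (O(h, j) = 2 + ((-10*h)*j + (-4 - 2*(-4))) = 2 + (-10*h*j + (-4 + 8)) = 2 + (-10*h*j + 4) = 2 + (4 - 10*h*j) = 6 - 10*h*j)
d(t, P) = 10 + P² (d(t, P) = P*P + 10 = P² + 10 = 10 + P²)
O(-2, 11)*(d(5, 6) - 4) = (6 - 10*(-2)*11)*((10 + 6²) - 4) = (6 + 220)*((10 + 36) - 4) = 226*(46 - 4) = 226*42 = 9492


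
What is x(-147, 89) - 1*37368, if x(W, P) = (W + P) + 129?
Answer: -37297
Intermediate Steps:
x(W, P) = 129 + P + W (x(W, P) = (P + W) + 129 = 129 + P + W)
x(-147, 89) - 1*37368 = (129 + 89 - 147) - 1*37368 = 71 - 37368 = -37297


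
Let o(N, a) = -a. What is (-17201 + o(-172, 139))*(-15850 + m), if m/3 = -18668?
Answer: 1245948360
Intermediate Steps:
m = -56004 (m = 3*(-18668) = -56004)
(-17201 + o(-172, 139))*(-15850 + m) = (-17201 - 1*139)*(-15850 - 56004) = (-17201 - 139)*(-71854) = -17340*(-71854) = 1245948360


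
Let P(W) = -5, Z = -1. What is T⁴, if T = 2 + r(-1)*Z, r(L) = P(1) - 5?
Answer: 20736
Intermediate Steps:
r(L) = -10 (r(L) = -5 - 5 = -10)
T = 12 (T = 2 - 10*(-1) = 2 + 10 = 12)
T⁴ = 12⁴ = 20736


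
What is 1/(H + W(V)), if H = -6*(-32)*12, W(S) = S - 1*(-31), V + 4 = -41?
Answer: 1/2290 ≈ 0.00043668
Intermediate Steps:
V = -45 (V = -4 - 41 = -45)
W(S) = 31 + S (W(S) = S + 31 = 31 + S)
H = 2304 (H = 192*12 = 2304)
1/(H + W(V)) = 1/(2304 + (31 - 45)) = 1/(2304 - 14) = 1/2290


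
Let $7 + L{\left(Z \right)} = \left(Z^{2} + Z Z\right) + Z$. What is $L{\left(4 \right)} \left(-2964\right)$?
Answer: $-85956$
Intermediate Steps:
$L{\left(Z \right)} = -7 + Z + 2 Z^{2}$ ($L{\left(Z \right)} = -7 + \left(\left(Z^{2} + Z Z\right) + Z\right) = -7 + \left(\left(Z^{2} + Z^{2}\right) + Z\right) = -7 + \left(2 Z^{2} + Z\right) = -7 + \left(Z + 2 Z^{2}\right) = -7 + Z + 2 Z^{2}$)
$L{\left(4 \right)} \left(-2964\right) = \left(-7 + 4 + 2 \cdot 4^{2}\right) \left(-2964\right) = \left(-7 + 4 + 2 \cdot 16\right) \left(-2964\right) = \left(-7 + 4 + 32\right) \left(-2964\right) = 29 \left(-2964\right) = -85956$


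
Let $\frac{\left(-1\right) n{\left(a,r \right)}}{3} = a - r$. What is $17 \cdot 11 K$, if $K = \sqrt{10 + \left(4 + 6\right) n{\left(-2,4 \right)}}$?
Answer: $187 \sqrt{190} \approx 2577.6$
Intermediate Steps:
$n{\left(a,r \right)} = - 3 a + 3 r$ ($n{\left(a,r \right)} = - 3 \left(a - r\right) = - 3 a + 3 r$)
$K = \sqrt{190}$ ($K = \sqrt{10 + \left(4 + 6\right) \left(\left(-3\right) \left(-2\right) + 3 \cdot 4\right)} = \sqrt{10 + 10 \left(6 + 12\right)} = \sqrt{10 + 10 \cdot 18} = \sqrt{10 + 180} = \sqrt{190} \approx 13.784$)
$17 \cdot 11 K = 17 \cdot 11 \sqrt{190} = 187 \sqrt{190}$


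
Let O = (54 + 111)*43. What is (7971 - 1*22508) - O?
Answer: -21632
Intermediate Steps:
O = 7095 (O = 165*43 = 7095)
(7971 - 1*22508) - O = (7971 - 1*22508) - 1*7095 = (7971 - 22508) - 7095 = -14537 - 7095 = -21632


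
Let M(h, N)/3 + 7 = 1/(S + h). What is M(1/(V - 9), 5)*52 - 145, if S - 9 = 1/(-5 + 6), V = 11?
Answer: -8555/7 ≈ -1222.1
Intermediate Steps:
S = 10 (S = 9 + 1/(-5 + 6) = 9 + 1/1 = 9 + 1 = 10)
M(h, N) = -21 + 3/(10 + h)
M(1/(V - 9), 5)*52 - 145 = (3*(-69 - 7/(11 - 9))/(10 + 1/(11 - 9)))*52 - 145 = (3*(-69 - 7/2)/(10 + 1/2))*52 - 145 = (3*(-69 - 7*1/2)/(10 + 1/2))*52 - 145 = (3*(-69 - 7/2)/(21/2))*52 - 145 = (3*(2/21)*(-145/2))*52 - 145 = -145/7*52 - 145 = -7540/7 - 145 = -8555/7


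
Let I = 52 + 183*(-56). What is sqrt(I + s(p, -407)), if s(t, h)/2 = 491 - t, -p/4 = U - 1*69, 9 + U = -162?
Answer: I*sqrt(11134) ≈ 105.52*I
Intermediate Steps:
U = -171 (U = -9 - 162 = -171)
I = -10196 (I = 52 - 10248 = -10196)
p = 960 (p = -4*(-171 - 1*69) = -4*(-171 - 69) = -4*(-240) = 960)
s(t, h) = 982 - 2*t (s(t, h) = 2*(491 - t) = 982 - 2*t)
sqrt(I + s(p, -407)) = sqrt(-10196 + (982 - 2*960)) = sqrt(-10196 + (982 - 1920)) = sqrt(-10196 - 938) = sqrt(-11134) = I*sqrt(11134)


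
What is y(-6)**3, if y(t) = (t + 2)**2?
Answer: 4096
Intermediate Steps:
y(t) = (2 + t)**2
y(-6)**3 = ((2 - 6)**2)**3 = ((-4)**2)**3 = 16**3 = 4096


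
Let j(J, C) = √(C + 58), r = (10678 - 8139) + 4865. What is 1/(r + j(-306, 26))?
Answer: 617/4568261 - √21/27409566 ≈ 0.00013490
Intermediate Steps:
r = 7404 (r = 2539 + 4865 = 7404)
j(J, C) = √(58 + C)
1/(r + j(-306, 26)) = 1/(7404 + √(58 + 26)) = 1/(7404 + √84) = 1/(7404 + 2*√21)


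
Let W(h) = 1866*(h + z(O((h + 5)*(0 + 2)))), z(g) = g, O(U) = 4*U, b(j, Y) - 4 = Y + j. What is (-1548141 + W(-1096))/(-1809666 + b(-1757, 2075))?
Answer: 19879725/1809344 ≈ 10.987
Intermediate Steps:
b(j, Y) = 4 + Y + j (b(j, Y) = 4 + (Y + j) = 4 + Y + j)
W(h) = 74640 + 16794*h (W(h) = 1866*(h + 4*((h + 5)*(0 + 2))) = 1866*(h + 4*((5 + h)*2)) = 1866*(h + 4*(10 + 2*h)) = 1866*(h + (40 + 8*h)) = 1866*(40 + 9*h) = 74640 + 16794*h)
(-1548141 + W(-1096))/(-1809666 + b(-1757, 2075)) = (-1548141 + (74640 + 16794*(-1096)))/(-1809666 + (4 + 2075 - 1757)) = (-1548141 + (74640 - 18406224))/(-1809666 + 322) = (-1548141 - 18331584)/(-1809344) = -19879725*(-1/1809344) = 19879725/1809344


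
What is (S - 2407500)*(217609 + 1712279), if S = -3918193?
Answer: -12207879012384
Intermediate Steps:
(S - 2407500)*(217609 + 1712279) = (-3918193 - 2407500)*(217609 + 1712279) = -6325693*1929888 = -12207879012384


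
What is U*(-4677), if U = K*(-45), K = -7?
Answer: -1473255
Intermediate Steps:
U = 315 (U = -7*(-45) = 315)
U*(-4677) = 315*(-4677) = -1473255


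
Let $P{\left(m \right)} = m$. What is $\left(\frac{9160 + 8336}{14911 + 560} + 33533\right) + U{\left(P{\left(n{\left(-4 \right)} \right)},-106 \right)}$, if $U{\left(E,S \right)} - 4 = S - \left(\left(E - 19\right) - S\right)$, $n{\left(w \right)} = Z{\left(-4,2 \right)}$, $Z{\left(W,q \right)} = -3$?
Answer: $\frac{6369493}{191} \approx 33348.0$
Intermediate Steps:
$n{\left(w \right)} = -3$
$U{\left(E,S \right)} = 23 - E + 2 S$ ($U{\left(E,S \right)} = 4 - \left(-19 + E - 2 S\right) = 4 + \left(S + \left(19 + S - E\right)\right) = 4 + \left(19 - E + 2 S\right) = 23 - E + 2 S$)
$\left(\frac{9160 + 8336}{14911 + 560} + 33533\right) + U{\left(P{\left(n{\left(-4 \right)} \right)},-106 \right)} = \left(\frac{9160 + 8336}{14911 + 560} + 33533\right) + \left(23 - -3 + 2 \left(-106\right)\right) = \left(\frac{17496}{15471} + 33533\right) + \left(23 + 3 - 212\right) = \left(17496 \cdot \frac{1}{15471} + 33533\right) - 186 = \left(\frac{216}{191} + 33533\right) - 186 = \frac{6405019}{191} - 186 = \frac{6369493}{191}$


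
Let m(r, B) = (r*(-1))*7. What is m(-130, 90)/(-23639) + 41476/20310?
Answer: 68712076/34293435 ≈ 2.0037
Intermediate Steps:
m(r, B) = -7*r (m(r, B) = -r*7 = -7*r)
m(-130, 90)/(-23639) + 41476/20310 = -7*(-130)/(-23639) + 41476/20310 = 910*(-1/23639) + 41476*(1/20310) = -130/3377 + 20738/10155 = 68712076/34293435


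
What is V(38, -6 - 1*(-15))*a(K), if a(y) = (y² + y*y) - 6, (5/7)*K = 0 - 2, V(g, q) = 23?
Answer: 5566/25 ≈ 222.64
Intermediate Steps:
K = -14/5 (K = 7*(0 - 2)/5 = (7/5)*(-2) = -14/5 ≈ -2.8000)
a(y) = -6 + 2*y² (a(y) = (y² + y²) - 6 = 2*y² - 6 = -6 + 2*y²)
V(38, -6 - 1*(-15))*a(K) = 23*(-6 + 2*(-14/5)²) = 23*(-6 + 2*(196/25)) = 23*(-6 + 392/25) = 23*(242/25) = 5566/25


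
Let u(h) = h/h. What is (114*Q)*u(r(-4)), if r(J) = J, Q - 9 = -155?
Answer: -16644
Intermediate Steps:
Q = -146 (Q = 9 - 155 = -146)
u(h) = 1
(114*Q)*u(r(-4)) = (114*(-146))*1 = -16644*1 = -16644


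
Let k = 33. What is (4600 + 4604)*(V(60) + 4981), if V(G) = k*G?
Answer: 64069044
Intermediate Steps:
V(G) = 33*G
(4600 + 4604)*(V(60) + 4981) = (4600 + 4604)*(33*60 + 4981) = 9204*(1980 + 4981) = 9204*6961 = 64069044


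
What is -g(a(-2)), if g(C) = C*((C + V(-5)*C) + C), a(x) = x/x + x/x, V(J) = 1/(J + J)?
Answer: -38/5 ≈ -7.6000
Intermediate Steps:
V(J) = 1/(2*J)
a(x) = 2 (a(x) = 1 + 1 = 2)
g(C) = 19*C**2/10 (g(C) = C*((C + ((1/2)/(-5))*C) + C) = C*((C + ((1/2)*(-1/5))*C) + C) = C*((C - C/10) + C) = C*(9*C/10 + C) = C*(19*C/10) = 19*C**2/10)
-g(a(-2)) = -19*2**2/10 = -19*4/10 = -1*38/5 = -38/5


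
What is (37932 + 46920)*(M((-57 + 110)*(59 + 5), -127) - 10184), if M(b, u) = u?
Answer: -874908972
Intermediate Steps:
(37932 + 46920)*(M((-57 + 110)*(59 + 5), -127) - 10184) = (37932 + 46920)*(-127 - 10184) = 84852*(-10311) = -874908972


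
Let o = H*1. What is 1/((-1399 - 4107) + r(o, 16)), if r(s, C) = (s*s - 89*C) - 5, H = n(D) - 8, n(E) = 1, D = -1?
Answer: -1/6886 ≈ -0.00014522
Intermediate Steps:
H = -7 (H = 1 - 8 = -7)
o = -7 (o = -7*1 = -7)
r(s, C) = -5 + s**2 - 89*C (r(s, C) = (s**2 - 89*C) - 5 = -5 + s**2 - 89*C)
1/((-1399 - 4107) + r(o, 16)) = 1/((-1399 - 4107) + (-5 + (-7)**2 - 89*16)) = 1/(-5506 + (-5 + 49 - 1424)) = 1/(-5506 - 1380) = 1/(-6886) = -1/6886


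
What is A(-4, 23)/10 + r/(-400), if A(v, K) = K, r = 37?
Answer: 883/400 ≈ 2.2075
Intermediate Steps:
A(-4, 23)/10 + r/(-400) = 23/10 + 37/(-400) = 23*(1/10) + 37*(-1/400) = 23/10 - 37/400 = 883/400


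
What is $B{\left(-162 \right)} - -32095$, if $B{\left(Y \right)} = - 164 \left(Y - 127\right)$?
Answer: $79491$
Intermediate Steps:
$B{\left(Y \right)} = 20828 - 164 Y$ ($B{\left(Y \right)} = - 164 \left(-127 + Y\right) = 20828 - 164 Y$)
$B{\left(-162 \right)} - -32095 = \left(20828 - -26568\right) - -32095 = \left(20828 + 26568\right) + 32095 = 47396 + 32095 = 79491$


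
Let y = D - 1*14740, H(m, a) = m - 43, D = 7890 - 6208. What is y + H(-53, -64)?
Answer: -13154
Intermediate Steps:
D = 1682
H(m, a) = -43 + m
y = -13058 (y = 1682 - 1*14740 = 1682 - 14740 = -13058)
y + H(-53, -64) = -13058 + (-43 - 53) = -13058 - 96 = -13154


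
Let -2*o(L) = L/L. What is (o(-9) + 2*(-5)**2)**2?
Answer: 9801/4 ≈ 2450.3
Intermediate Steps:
o(L) = -1/2 (o(L) = -L/(2*L) = -1/2*1 = -1/2)
(o(-9) + 2*(-5)**2)**2 = (-1/2 + 2*(-5)**2)**2 = (-1/2 + 2*25)**2 = (-1/2 + 50)**2 = (99/2)**2 = 9801/4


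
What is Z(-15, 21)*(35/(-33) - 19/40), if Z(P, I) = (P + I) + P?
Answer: 6081/440 ≈ 13.820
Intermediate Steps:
Z(P, I) = I + 2*P (Z(P, I) = (I + P) + P = I + 2*P)
Z(-15, 21)*(35/(-33) - 19/40) = (21 + 2*(-15))*(35/(-33) - 19/40) = (21 - 30)*(35*(-1/33) - 19*1/40) = -9*(-35/33 - 19/40) = -9*(-2027/1320) = 6081/440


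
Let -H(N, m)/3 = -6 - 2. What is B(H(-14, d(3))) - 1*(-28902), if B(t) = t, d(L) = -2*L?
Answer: 28926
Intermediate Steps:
H(N, m) = 24 (H(N, m) = -3*(-6 - 2) = -3*(-8) = 24)
B(H(-14, d(3))) - 1*(-28902) = 24 - 1*(-28902) = 24 + 28902 = 28926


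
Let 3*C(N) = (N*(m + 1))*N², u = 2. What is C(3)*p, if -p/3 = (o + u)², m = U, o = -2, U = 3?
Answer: 0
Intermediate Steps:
m = 3
C(N) = 4*N³/3 (C(N) = ((N*(3 + 1))*N²)/3 = ((N*4)*N²)/3 = ((4*N)*N²)/3 = (4*N³)/3 = 4*N³/3)
p = 0 (p = -3*(-2 + 2)² = -3*0² = -3*0 = 0)
C(3)*p = ((4/3)*3³)*0 = ((4/3)*27)*0 = 36*0 = 0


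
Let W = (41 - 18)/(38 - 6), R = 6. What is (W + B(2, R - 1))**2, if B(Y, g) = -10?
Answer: 88209/1024 ≈ 86.142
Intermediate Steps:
W = 23/32 ≈ 0.71875
(W + B(2, R - 1))**2 = (23/32 - 10)**2 = (-297/32)**2 = 88209/1024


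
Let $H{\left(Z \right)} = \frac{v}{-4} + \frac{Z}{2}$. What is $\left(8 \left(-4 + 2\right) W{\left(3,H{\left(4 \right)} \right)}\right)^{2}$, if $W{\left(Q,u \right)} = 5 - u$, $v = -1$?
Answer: $1936$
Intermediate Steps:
$H{\left(Z \right)} = \frac{1}{4} + \frac{Z}{2}$ ($H{\left(Z \right)} = - \frac{1}{-4} + \frac{Z}{2} = \left(-1\right) \left(- \frac{1}{4}\right) + Z \frac{1}{2} = \frac{1}{4} + \frac{Z}{2}$)
$\left(8 \left(-4 + 2\right) W{\left(3,H{\left(4 \right)} \right)}\right)^{2} = \left(8 \left(-4 + 2\right) \left(5 - \left(\frac{1}{4} + \frac{1}{2} \cdot 4\right)\right)\right)^{2} = \left(8 \left(-2\right) \left(5 - \left(\frac{1}{4} + 2\right)\right)\right)^{2} = \left(- 16 \left(5 - \frac{9}{4}\right)\right)^{2} = \left(\left(-16\right) \frac{11}{4}\right)^{2} = \left(-44\right)^{2} = 1936$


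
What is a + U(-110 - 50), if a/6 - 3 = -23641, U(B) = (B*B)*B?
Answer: -4237828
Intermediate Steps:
U(B) = B**3 (U(B) = B**2*B = B**3)
a = -141828 (a = 18 + 6*(-23641) = 18 - 141846 = -141828)
a + U(-110 - 50) = -141828 + (-110 - 50)**3 = -141828 + (-160)**3 = -141828 - 4096000 = -4237828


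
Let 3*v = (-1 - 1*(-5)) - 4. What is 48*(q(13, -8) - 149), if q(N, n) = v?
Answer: -7152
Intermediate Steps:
v = 0 (v = ((-1 - 1*(-5)) - 4)/3 = ((-1 + 5) - 4)/3 = (4 - 4)/3 = (⅓)*0 = 0)
q(N, n) = 0
48*(q(13, -8) - 149) = 48*(0 - 149) = 48*(-149) = -7152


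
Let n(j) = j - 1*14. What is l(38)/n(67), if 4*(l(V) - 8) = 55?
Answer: 87/212 ≈ 0.41038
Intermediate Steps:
n(j) = -14 + j (n(j) = j - 14 = -14 + j)
l(V) = 87/4 (l(V) = 8 + (¼)*55 = 8 + 55/4 = 87/4)
l(38)/n(67) = 87/(4*(-14 + 67)) = (87/4)/53 = (87/4)*(1/53) = 87/212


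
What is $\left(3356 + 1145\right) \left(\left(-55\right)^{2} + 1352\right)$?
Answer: $19700877$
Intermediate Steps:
$\left(3356 + 1145\right) \left(\left(-55\right)^{2} + 1352\right) = 4501 \left(3025 + 1352\right) = 4501 \cdot 4377 = 19700877$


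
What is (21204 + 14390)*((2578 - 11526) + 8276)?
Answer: -23919168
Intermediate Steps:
(21204 + 14390)*((2578 - 11526) + 8276) = 35594*(-8948 + 8276) = 35594*(-672) = -23919168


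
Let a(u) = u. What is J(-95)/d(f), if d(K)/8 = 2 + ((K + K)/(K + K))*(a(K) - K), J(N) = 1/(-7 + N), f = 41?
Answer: -1/1632 ≈ -0.00061275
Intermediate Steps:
d(K) = 16 (d(K) = 8*(2 + ((K + K)/(K + K))*(K - K)) = 8*(2 + ((2*K)/((2*K)))*0) = 8*(2 + ((2*K)*(1/(2*K)))*0) = 8*(2 + 1*0) = 8*(2 + 0) = 8*2 = 16)
J(-95)/d(f) = 1/(-7 - 95*16) = (1/16)/(-102) = -1/102*1/16 = -1/1632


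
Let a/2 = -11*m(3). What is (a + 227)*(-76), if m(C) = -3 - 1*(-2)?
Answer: -18924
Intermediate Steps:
m(C) = -1 (m(C) = -3 + 2 = -1)
a = 22 (a = 2*(-11*(-1)) = 2*11 = 22)
(a + 227)*(-76) = (22 + 227)*(-76) = 249*(-76) = -18924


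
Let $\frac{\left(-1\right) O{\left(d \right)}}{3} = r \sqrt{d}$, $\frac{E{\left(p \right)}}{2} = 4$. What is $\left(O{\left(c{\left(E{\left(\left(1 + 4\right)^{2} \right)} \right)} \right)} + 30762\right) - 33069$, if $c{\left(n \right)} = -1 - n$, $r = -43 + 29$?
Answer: $-2307 + 126 i \approx -2307.0 + 126.0 i$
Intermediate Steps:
$E{\left(p \right)} = 8$ ($E{\left(p \right)} = 2 \cdot 4 = 8$)
$r = -14$
$O{\left(d \right)} = 42 \sqrt{d}$ ($O{\left(d \right)} = - 3 \left(- 14 \sqrt{d}\right) = 42 \sqrt{d}$)
$\left(O{\left(c{\left(E{\left(\left(1 + 4\right)^{2} \right)} \right)} \right)} + 30762\right) - 33069 = \left(42 \sqrt{-1 - 8} + 30762\right) - 33069 = \left(42 \sqrt{-9} + 30762\right) - 33069 = \left(42 \cdot 3 i + 30762\right) - 33069 = \left(126 i + 30762\right) - 33069 = \left(30762 + 126 i\right) - 33069 = -2307 + 126 i$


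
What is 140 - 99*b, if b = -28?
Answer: 2912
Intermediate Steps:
140 - 99*b = 140 - 99*(-28) = 140 + 2772 = 2912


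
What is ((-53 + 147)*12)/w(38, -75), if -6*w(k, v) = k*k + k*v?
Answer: 3384/703 ≈ 4.8137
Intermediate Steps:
w(k, v) = -k**2/6 - k*v/6 (w(k, v) = -(k*k + k*v)/6 = -(k**2 + k*v)/6 = -k**2/6 - k*v/6)
((-53 + 147)*12)/w(38, -75) = ((-53 + 147)*12)/((-1/6*38*(38 - 75))) = (94*12)/((-1/6*38*(-37))) = 1128/(703/3) = 1128*(3/703) = 3384/703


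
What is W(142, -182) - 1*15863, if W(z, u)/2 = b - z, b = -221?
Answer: -16589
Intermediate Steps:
W(z, u) = -442 - 2*z (W(z, u) = 2*(-221 - z) = -442 - 2*z)
W(142, -182) - 1*15863 = (-442 - 2*142) - 1*15863 = (-442 - 284) - 15863 = -726 - 15863 = -16589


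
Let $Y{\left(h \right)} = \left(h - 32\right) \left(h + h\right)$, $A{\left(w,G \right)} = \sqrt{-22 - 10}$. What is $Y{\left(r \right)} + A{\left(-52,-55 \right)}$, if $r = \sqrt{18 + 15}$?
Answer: $66 - 64 \sqrt{33} + 4 i \sqrt{2} \approx -301.65 + 5.6569 i$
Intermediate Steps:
$A{\left(w,G \right)} = 4 i \sqrt{2}$ ($A{\left(w,G \right)} = \sqrt{-32} = 4 i \sqrt{2}$)
$r = \sqrt{33} \approx 5.7446$
$Y{\left(h \right)} = 2 h \left(-32 + h\right)$ ($Y{\left(h \right)} = \left(-32 + h\right) 2 h = 2 h \left(-32 + h\right)$)
$Y{\left(r \right)} + A{\left(-52,-55 \right)} = 2 \sqrt{33} \left(-32 + \sqrt{33}\right) + 4 i \sqrt{2}$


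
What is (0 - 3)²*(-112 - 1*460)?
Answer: -5148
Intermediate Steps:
(0 - 3)²*(-112 - 1*460) = (-3)²*(-112 - 460) = 9*(-572) = -5148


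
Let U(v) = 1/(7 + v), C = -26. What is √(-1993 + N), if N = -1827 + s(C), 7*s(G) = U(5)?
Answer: I*√6738459/42 ≈ 61.806*I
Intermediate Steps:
s(G) = 1/84 (s(G) = 1/(7*(7 + 5)) = (⅐)/12 = (⅐)*(1/12) = 1/84)
N = -153467/84 (N = -1827 + 1/84 = -153467/84 ≈ -1827.0)
√(-1993 + N) = √(-1993 - 153467/84) = √(-320879/84) = I*√6738459/42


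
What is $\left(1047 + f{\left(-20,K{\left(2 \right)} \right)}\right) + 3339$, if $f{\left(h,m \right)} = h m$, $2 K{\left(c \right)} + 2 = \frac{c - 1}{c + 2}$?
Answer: $\frac{8807}{2} \approx 4403.5$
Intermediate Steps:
$K{\left(c \right)} = -1 + \frac{-1 + c}{2 \left(2 + c\right)}$ ($K{\left(c \right)} = -1 + \frac{\left(c - 1\right) \frac{1}{c + 2}}{2} = -1 + \frac{\left(-1 + c\right) \frac{1}{2 + c}}{2} = -1 + \frac{\frac{1}{2 + c} \left(-1 + c\right)}{2} = -1 + \frac{-1 + c}{2 \left(2 + c\right)}$)
$\left(1047 + f{\left(-20,K{\left(2 \right)} \right)}\right) + 3339 = \left(1047 - 20 \frac{-5 - 2}{2 \left(2 + 2\right)}\right) + 3339 = \left(1047 - 20 \frac{-5 - 2}{2 \cdot 4}\right) + 3339 = \left(1047 - 20 \cdot \frac{1}{2} \cdot \frac{1}{4} \left(-7\right)\right) + 3339 = \left(1047 - - \frac{35}{2}\right) + 3339 = \left(1047 + \frac{35}{2}\right) + 3339 = \frac{2129}{2} + 3339 = \frac{8807}{2}$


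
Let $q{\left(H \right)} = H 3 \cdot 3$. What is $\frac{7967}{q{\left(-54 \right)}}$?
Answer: $- \frac{7967}{486} \approx -16.393$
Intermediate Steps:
$q{\left(H \right)} = 9 H$ ($q{\left(H \right)} = 3 H 3 = 9 H$)
$\frac{7967}{q{\left(-54 \right)}} = \frac{7967}{9 \left(-54\right)} = \frac{7967}{-486} = 7967 \left(- \frac{1}{486}\right) = - \frac{7967}{486}$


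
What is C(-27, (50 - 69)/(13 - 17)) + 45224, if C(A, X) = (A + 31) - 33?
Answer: 45195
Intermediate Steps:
C(A, X) = -2 + A (C(A, X) = (31 + A) - 33 = -2 + A)
C(-27, (50 - 69)/(13 - 17)) + 45224 = (-2 - 27) + 45224 = -29 + 45224 = 45195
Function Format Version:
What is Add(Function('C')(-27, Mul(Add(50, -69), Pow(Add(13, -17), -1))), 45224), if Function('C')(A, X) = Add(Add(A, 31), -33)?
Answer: 45195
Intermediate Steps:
Function('C')(A, X) = Add(-2, A) (Function('C')(A, X) = Add(Add(31, A), -33) = Add(-2, A))
Add(Function('C')(-27, Mul(Add(50, -69), Pow(Add(13, -17), -1))), 45224) = Add(Add(-2, -27), 45224) = Add(-29, 45224) = 45195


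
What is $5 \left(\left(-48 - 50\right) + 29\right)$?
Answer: $-345$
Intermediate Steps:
$5 \left(\left(-48 - 50\right) + 29\right) = 5 \left(-98 + 29\right) = 5 \left(-69\right) = -345$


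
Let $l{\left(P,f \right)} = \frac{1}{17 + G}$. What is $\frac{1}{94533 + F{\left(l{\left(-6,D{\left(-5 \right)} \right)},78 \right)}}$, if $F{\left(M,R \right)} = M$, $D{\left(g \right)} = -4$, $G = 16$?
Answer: $\frac{33}{3119590} \approx 1.0578 \cdot 10^{-5}$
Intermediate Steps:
$l{\left(P,f \right)} = \frac{1}{33}$ ($l{\left(P,f \right)} = \frac{1}{17 + 16} = \frac{1}{33}$)
$\frac{1}{94533 + F{\left(l{\left(-6,D{\left(-5 \right)} \right)},78 \right)}} = \frac{1}{94533 + \frac{1}{33}} = \frac{1}{\frac{3119590}{33}} = \frac{33}{3119590}$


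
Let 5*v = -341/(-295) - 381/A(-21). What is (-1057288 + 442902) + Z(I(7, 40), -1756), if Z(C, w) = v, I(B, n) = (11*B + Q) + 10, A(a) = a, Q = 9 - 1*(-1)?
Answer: -6343495598/10325 ≈ -6.1438e+5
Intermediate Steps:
Q = 10 (Q = 9 + 1 = 10)
I(B, n) = 20 + 11*B (I(B, n) = (11*B + 10) + 10 = (10 + 11*B) + 10 = 20 + 11*B)
v = 39852/10325 (v = (-341/(-295) - 381/(-21))/5 = (-341*(-1/295) - 381*(-1/21))/5 = (341/295 + 127/7)/5 = (⅕)*(39852/2065) = 39852/10325 ≈ 3.8598)
Z(C, w) = 39852/10325
(-1057288 + 442902) + Z(I(7, 40), -1756) = (-1057288 + 442902) + 39852/10325 = -614386 + 39852/10325 = -6343495598/10325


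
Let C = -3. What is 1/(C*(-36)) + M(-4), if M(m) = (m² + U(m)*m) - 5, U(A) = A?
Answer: 2917/108 ≈ 27.009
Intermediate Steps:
M(m) = -5 + 2*m² (M(m) = (m² + m*m) - 5 = (m² + m²) - 5 = 2*m² - 5 = -5 + 2*m²)
1/(C*(-36)) + M(-4) = 1/(-3*(-36)) + (-5 + 2*(-4)²) = -⅓*(-1/36) + (-5 + 2*16) = 1/108 + (-5 + 32) = 1/108 + 27 = 2917/108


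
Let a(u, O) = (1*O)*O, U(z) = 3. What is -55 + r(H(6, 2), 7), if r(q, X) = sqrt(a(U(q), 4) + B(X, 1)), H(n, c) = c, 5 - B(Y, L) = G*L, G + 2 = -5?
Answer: -55 + 2*sqrt(7) ≈ -49.708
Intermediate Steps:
G = -7 (G = -2 - 5 = -7)
B(Y, L) = 5 + 7*L (B(Y, L) = 5 - (-7)*L = 5 + 7*L)
a(u, O) = O**2 (a(u, O) = O*O = O**2)
r(q, X) = 2*sqrt(7) (r(q, X) = sqrt(4**2 + (5 + 7*1)) = sqrt(16 + (5 + 7)) = sqrt(16 + 12) = sqrt(28) = 2*sqrt(7))
-55 + r(H(6, 2), 7) = -55 + 2*sqrt(7)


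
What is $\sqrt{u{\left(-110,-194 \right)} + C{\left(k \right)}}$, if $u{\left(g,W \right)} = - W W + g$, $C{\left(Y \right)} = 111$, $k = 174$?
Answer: $i \sqrt{37635} \approx 194.0 i$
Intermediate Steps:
$u{\left(g,W \right)} = g - W^{2}$ ($u{\left(g,W \right)} = - W^{2} + g = g - W^{2}$)
$\sqrt{u{\left(-110,-194 \right)} + C{\left(k \right)}} = \sqrt{\left(-110 - \left(-194\right)^{2}\right) + 111} = \sqrt{\left(-110 - 37636\right) + 111} = \sqrt{-37746 + 111} = \sqrt{-37635} = i \sqrt{37635}$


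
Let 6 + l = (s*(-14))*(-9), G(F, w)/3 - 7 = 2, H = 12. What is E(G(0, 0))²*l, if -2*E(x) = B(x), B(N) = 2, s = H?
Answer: 1506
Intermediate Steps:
s = 12
G(F, w) = 27 (G(F, w) = 21 + 3*2 = 21 + 6 = 27)
E(x) = -1 (E(x) = -½*2 = -1)
l = 1506 (l = -6 + (12*(-14))*(-9) = -6 - 168*(-9) = -6 + 1512 = 1506)
E(G(0, 0))²*l = (-1)²*1506 = 1*1506 = 1506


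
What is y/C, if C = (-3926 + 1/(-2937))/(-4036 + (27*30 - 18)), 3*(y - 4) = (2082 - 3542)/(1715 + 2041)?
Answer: 34626576028/10827292557 ≈ 3.1981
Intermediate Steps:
y = 10903/2817 (y = 4 + ((2082 - 3542)/(1715 + 2041))/3 = 4 + (-1460/3756)/3 = 4 + (-1460*1/3756)/3 = 4 + (⅓)*(-365/939) = 4 - 365/2817 = 10903/2817 ≈ 3.8704)
C = 11530663/9527628 (C = (-3926 - 1/2937)/(-4036 + (810 - 18)) = -11530663/(2937*(-4036 + 792)) = -11530663/2937/(-3244) = -11530663/2937*(-1/3244) = 11530663/9527628 ≈ 1.2102)
y/C = 10903/(2817*(11530663/9527628)) = (10903/2817)*(9527628/11530663) = 34626576028/10827292557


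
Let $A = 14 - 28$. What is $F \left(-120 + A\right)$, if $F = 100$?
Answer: $-13400$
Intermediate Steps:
$A = -14$ ($A = 14 - 28 = -14$)
$F \left(-120 + A\right) = 100 \left(-120 - 14\right) = 100 \left(-134\right) = -13400$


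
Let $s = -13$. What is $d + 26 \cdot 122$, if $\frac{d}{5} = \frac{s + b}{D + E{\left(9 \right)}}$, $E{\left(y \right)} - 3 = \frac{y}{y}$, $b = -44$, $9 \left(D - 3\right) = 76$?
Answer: $\frac{438343}{139} \approx 3153.5$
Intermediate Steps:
$D = \frac{103}{9}$ ($D = 3 + \frac{1}{9} \cdot 76 = 3 + \frac{76}{9} = \frac{103}{9} \approx 11.444$)
$E{\left(y \right)} = 4$ ($E{\left(y \right)} = 3 + \frac{y}{y} = 3 + 1 = 4$)
$d = - \frac{2565}{139}$ ($d = 5 \frac{-13 - 44}{\frac{103}{9} + 4} = 5 \left(- \frac{57}{\frac{139}{9}}\right) = 5 \left(\left(-57\right) \frac{9}{139}\right) = 5 \left(- \frac{513}{139}\right) = - \frac{2565}{139} \approx -18.453$)
$d + 26 \cdot 122 = - \frac{2565}{139} + 26 \cdot 122 = - \frac{2565}{139} + 3172 = \frac{438343}{139}$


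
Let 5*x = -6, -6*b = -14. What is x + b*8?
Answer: 262/15 ≈ 17.467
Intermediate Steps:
b = 7/3 (b = -1/6*(-14) = 7/3 ≈ 2.3333)
x = -6/5 (x = (1/5)*(-6) = -6/5 ≈ -1.2000)
x + b*8 = -6/5 + (7/3)*8 = -6/5 + 56/3 = 262/15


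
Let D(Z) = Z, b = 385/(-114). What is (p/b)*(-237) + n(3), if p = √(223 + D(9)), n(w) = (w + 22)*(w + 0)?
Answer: 75 + 54036*√58/385 ≈ 1143.9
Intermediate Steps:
b = -385/114 (b = 385*(-1/114) = -385/114 ≈ -3.3772)
n(w) = w*(22 + w) (n(w) = (22 + w)*w = w*(22 + w))
p = 2*√58 (p = √(223 + 9) = √232 = 2*√58 ≈ 15.232)
(p/b)*(-237) + n(3) = ((2*√58)/(-385/114))*(-237) + 3*(22 + 3) = ((2*√58)*(-114/385))*(-237) + 3*25 = -228*√58/385*(-237) + 75 = 54036*√58/385 + 75 = 75 + 54036*√58/385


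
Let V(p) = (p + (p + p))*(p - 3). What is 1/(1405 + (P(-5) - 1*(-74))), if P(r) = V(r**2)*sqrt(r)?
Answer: 493/5266647 - 550*I*sqrt(5)/5266647 ≈ 9.3608e-5 - 0.00023351*I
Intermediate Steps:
V(p) = 3*p*(-3 + p) (V(p) = (p + 2*p)*(-3 + p) = (3*p)*(-3 + p) = 3*p*(-3 + p))
P(r) = 3*r**(5/2)*(-3 + r**2) (P(r) = (3*r**2*(-3 + r**2))*sqrt(r) = 3*r**(5/2)*(-3 + r**2))
1/(1405 + (P(-5) - 1*(-74))) = 1/(1405 + (3*(-5)**(5/2)*(-3 + (-5)**2) - 1*(-74))) = 1/(1405 + (3*(25*I*sqrt(5))*(-3 + 25) + 74)) = 1/(1405 + (3*(25*I*sqrt(5))*22 + 74)) = 1/(1405 + (1650*I*sqrt(5) + 74)) = 1/(1405 + (74 + 1650*I*sqrt(5))) = 1/(1479 + 1650*I*sqrt(5))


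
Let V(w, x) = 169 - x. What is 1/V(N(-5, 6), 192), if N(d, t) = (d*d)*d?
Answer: -1/23 ≈ -0.043478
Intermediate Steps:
N(d, t) = d³ (N(d, t) = d²*d = d³)
1/V(N(-5, 6), 192) = 1/(169 - 1*192) = 1/(169 - 192) = 1/(-23) = -1/23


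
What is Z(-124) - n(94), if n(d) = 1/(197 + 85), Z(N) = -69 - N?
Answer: 15509/282 ≈ 54.996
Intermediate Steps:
n(d) = 1/282
Z(-124) - n(94) = (-69 - 1*(-124)) - 1*1/282 = (-69 + 124) - 1/282 = 55 - 1/282 = 15509/282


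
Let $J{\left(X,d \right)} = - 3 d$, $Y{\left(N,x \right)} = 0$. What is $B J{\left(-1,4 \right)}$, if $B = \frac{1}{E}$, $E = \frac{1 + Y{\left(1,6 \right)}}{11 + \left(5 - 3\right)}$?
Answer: $-156$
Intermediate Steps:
$E = \frac{1}{13}$ ($E = \frac{1 + 0}{11 + \left(5 - 3\right)} = 1 \frac{1}{11 + 2} = 1 \cdot \frac{1}{13} = \frac{1}{13} \approx 0.076923$)
$B = 13$ ($B = \frac{1}{\frac{1}{13}} = 13$)
$B J{\left(-1,4 \right)} = 13 \left(\left(-3\right) 4\right) = 13 \left(-12\right) = -156$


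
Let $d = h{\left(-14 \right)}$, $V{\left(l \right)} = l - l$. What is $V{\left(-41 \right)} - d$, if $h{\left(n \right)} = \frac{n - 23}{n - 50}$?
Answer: $- \frac{37}{64} \approx -0.57813$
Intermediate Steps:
$V{\left(l \right)} = 0$
$h{\left(n \right)} = \frac{-23 + n}{-50 + n}$
$d = \frac{37}{64}$ ($d = \frac{-23 - 14}{-50 - 14} = \frac{1}{-64} \left(-37\right) = \left(- \frac{1}{64}\right) \left(-37\right) = \frac{37}{64} \approx 0.57813$)
$V{\left(-41 \right)} - d = 0 - \frac{37}{64} = - \frac{37}{64}$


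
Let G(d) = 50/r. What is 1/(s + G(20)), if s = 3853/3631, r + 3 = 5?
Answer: 3631/94628 ≈ 0.038371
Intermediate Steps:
r = 2 (r = -3 + 5 = 2)
G(d) = 25 (G(d) = 50/2 = 50*(1/2) = 25)
s = 3853/3631 (s = 3853*(1/3631) = 3853/3631 ≈ 1.0611)
1/(s + G(20)) = 1/(3853/3631 + 25) = 1/(94628/3631) = 3631/94628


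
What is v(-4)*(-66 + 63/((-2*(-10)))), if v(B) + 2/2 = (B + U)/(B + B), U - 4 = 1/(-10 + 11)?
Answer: 11313/160 ≈ 70.706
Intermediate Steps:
U = 5 (U = 4 + 1/(-10 + 11) = 4 + 1/1 = 4 + 1 = 5)
v(B) = -1 + (5 + B)/(2*B) (v(B) = -1 + (B + 5)/(B + B) = -1 + (5 + B)/((2*B)) = -1 + (5 + B)*(1/(2*B)) = -1 + (5 + B)/(2*B))
v(-4)*(-66 + 63/((-2*(-10)))) = ((1/2)*(5 - 1*(-4))/(-4))*(-66 + 63/((-2*(-10)))) = ((1/2)*(-1/4)*(5 + 4))*(-66 + 63/20) = ((1/2)*(-1/4)*9)*(-66 + 63*(1/20)) = -9*(-66 + 63/20)/8 = -9/8*(-1257/20) = 11313/160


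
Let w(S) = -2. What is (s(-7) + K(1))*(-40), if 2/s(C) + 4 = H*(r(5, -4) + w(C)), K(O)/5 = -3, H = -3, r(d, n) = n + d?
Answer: 680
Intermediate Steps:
r(d, n) = d + n
K(O) = -15 (K(O) = 5*(-3) = -15)
s(C) = -2 (s(C) = 2/(-4 - 3*((5 - 4) - 2)) = 2/(-4 - 3*(1 - 2)) = 2/(-4 - 3*(-1)) = 2/(-4 + 3) = 2/(-1) = 2*(-1) = -2)
(s(-7) + K(1))*(-40) = (-2 - 15)*(-40) = -17*(-40) = 680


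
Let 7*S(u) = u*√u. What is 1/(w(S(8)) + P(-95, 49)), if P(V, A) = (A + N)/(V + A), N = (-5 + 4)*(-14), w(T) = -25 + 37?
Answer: 46/489 ≈ 0.094069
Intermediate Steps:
S(u) = u^(3/2)/7 (S(u) = (u*√u)/7 = u^(3/2)/7)
w(T) = 12
N = 14 (N = -1*(-14) = 14)
P(V, A) = (14 + A)/(A + V) (P(V, A) = (A + 14)/(V + A) = (14 + A)/(A + V))
1/(w(S(8)) + P(-95, 49)) = 1/(12 + (14 + 49)/(49 - 95)) = 1/(12 + 63/(-46)) = 1/(12 - 1/46*63) = 1/(12 - 63/46) = 1/(489/46) = 46/489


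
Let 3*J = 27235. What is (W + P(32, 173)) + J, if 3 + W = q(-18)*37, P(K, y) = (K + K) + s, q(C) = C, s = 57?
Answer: 25591/3 ≈ 8530.3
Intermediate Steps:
J = 27235/3 (J = (1/3)*27235 = 27235/3 ≈ 9078.3)
P(K, y) = 57 + 2*K (P(K, y) = (K + K) + 57 = 2*K + 57 = 57 + 2*K)
W = -669 (W = -3 - 18*37 = -3 - 666 = -669)
(W + P(32, 173)) + J = (-669 + (57 + 2*32)) + 27235/3 = (-669 + (57 + 64)) + 27235/3 = (-669 + 121) + 27235/3 = -548 + 27235/3 = 25591/3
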